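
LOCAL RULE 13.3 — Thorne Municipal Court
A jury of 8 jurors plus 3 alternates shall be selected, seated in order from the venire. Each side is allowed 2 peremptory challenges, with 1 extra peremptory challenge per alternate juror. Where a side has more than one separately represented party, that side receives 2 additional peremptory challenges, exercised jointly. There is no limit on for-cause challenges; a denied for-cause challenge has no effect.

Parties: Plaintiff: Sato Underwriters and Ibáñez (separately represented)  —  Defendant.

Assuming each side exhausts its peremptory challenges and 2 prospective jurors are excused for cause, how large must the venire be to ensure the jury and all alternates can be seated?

Seats to fill: 8 + 3 alternates = 11.
Peremptories — Plaintiff: 2 + 1×3 + 2 = 7; Defendant: 2 + 1×3 = 5; total 12.
For-cause removals: 2.
Minimum venire: 11 + 12 + 2 = 25.

25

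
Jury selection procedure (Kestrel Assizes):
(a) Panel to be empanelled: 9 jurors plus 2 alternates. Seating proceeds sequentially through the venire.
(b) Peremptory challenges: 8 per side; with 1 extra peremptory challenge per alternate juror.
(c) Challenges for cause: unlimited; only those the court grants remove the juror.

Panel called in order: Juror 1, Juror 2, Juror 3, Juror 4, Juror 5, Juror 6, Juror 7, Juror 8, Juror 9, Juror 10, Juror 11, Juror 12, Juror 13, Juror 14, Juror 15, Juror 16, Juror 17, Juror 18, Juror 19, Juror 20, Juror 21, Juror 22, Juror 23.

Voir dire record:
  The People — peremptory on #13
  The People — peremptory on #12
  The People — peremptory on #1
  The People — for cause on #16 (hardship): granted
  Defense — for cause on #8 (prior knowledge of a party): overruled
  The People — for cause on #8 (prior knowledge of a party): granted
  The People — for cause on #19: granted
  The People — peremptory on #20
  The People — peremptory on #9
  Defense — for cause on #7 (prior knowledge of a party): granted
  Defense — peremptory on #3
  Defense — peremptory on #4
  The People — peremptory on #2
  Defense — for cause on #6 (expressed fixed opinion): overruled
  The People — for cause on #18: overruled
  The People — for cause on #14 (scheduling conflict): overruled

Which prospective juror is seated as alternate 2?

23

Removed: #1, #2, #3, #4, #7, #8, #9, #12, #13, #16, #19, #20. (#6, #14, #18 stay — for-cause denied.)
Seating in order: seats 1–9 → #5, #6, #10, #11, #14, #15, #17, #18, #21; alternates → #22, #23.
So alternate 2 is #23.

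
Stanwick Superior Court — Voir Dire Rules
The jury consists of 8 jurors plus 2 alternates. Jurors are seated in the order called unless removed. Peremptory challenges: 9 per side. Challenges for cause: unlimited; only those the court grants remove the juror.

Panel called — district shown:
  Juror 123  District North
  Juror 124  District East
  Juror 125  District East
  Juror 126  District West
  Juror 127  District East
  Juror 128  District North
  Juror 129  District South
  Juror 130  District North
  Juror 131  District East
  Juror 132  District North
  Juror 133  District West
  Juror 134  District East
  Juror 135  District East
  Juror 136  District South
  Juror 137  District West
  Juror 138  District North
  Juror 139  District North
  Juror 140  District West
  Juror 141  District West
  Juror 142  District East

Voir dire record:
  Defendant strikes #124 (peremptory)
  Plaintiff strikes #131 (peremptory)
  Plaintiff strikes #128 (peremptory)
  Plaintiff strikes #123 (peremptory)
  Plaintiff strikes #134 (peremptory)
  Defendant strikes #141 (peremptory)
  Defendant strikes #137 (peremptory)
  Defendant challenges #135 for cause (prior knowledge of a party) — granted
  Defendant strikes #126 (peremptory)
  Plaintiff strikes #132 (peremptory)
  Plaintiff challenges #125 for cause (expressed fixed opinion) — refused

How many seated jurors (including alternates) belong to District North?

Removed: #123, #124, #126, #128, #131, #132, #134, #135, #137, #141.
Seated (10 incl. alternates): #125, #127, #129, #130, #133, #136, #138, #139, #140, #142.
Of those, in District North: #130, #138, #139 → 3.

3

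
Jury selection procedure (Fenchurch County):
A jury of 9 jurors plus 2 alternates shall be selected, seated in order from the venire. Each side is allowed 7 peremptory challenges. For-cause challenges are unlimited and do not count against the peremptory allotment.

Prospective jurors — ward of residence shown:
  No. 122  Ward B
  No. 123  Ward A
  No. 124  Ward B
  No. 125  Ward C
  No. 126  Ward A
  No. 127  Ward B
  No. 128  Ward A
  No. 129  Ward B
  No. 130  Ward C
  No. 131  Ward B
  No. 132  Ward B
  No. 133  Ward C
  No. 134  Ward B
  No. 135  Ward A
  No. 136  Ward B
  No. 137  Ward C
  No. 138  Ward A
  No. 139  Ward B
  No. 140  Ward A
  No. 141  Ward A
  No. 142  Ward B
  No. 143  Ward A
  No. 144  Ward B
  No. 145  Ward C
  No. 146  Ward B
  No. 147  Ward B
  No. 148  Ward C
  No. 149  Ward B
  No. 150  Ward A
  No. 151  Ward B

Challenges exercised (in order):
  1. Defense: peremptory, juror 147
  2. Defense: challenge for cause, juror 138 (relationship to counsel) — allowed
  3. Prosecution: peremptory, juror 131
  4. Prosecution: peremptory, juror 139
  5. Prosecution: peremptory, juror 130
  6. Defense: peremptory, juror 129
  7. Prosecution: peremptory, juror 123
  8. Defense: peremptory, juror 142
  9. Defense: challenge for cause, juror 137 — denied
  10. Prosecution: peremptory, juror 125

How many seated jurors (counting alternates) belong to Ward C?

2

Removed: #123, #125, #129, #130, #131, #138, #139, #142, #147.
Seated (11 incl. alternates): #122, #124, #126, #127, #128, #132, #133, #134, #135, #136, #137.
Of those, in Ward C: #133, #137 → 2.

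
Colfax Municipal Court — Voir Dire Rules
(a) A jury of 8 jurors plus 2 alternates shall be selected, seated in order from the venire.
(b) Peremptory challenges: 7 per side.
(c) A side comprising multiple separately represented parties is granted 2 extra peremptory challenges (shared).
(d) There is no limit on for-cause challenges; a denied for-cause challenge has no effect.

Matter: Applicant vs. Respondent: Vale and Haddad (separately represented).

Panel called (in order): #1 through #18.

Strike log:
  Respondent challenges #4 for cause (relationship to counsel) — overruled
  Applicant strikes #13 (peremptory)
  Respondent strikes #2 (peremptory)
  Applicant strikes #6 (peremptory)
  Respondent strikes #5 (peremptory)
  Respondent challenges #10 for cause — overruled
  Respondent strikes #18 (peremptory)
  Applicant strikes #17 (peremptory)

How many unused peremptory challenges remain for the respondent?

6

Respondent allotment: 7 base + 2 multi-party = 9.
Respondent peremptories used: #2, #5, #18 — 3 (for-cause on #4, #10 don't count).
Remaining: 9 − 3 = 6.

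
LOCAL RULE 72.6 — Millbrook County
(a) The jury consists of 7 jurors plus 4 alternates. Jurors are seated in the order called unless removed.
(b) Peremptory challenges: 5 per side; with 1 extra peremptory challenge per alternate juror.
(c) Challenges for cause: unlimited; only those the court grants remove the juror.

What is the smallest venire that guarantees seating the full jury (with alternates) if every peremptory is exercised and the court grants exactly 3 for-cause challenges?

32

Seats to fill: 7 + 4 alternates = 11.
Peremptories: 5 + 1×4 = 9 per side × 2 sides = 18.
For-cause removals: 3.
Minimum venire: 11 + 18 + 3 = 32.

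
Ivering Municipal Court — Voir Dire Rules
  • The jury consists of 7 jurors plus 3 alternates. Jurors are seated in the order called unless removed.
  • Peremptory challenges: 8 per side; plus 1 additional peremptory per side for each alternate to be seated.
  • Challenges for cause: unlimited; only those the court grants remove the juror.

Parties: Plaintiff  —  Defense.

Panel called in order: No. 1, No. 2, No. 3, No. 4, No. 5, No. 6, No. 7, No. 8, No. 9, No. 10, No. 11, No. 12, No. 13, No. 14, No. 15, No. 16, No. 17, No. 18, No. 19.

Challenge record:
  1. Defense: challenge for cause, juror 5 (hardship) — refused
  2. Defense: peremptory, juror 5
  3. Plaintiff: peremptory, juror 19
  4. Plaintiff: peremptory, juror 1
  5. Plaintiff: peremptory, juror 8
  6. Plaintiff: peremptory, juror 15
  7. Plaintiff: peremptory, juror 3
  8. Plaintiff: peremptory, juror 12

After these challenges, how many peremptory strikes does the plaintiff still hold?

5

Plaintiff allotment: 8 base + 1 × 3 alternates = 11.
Plaintiff peremptories used: #19, #1, #8, #15, #3, #12 — 6.
Remaining: 11 − 6 = 5.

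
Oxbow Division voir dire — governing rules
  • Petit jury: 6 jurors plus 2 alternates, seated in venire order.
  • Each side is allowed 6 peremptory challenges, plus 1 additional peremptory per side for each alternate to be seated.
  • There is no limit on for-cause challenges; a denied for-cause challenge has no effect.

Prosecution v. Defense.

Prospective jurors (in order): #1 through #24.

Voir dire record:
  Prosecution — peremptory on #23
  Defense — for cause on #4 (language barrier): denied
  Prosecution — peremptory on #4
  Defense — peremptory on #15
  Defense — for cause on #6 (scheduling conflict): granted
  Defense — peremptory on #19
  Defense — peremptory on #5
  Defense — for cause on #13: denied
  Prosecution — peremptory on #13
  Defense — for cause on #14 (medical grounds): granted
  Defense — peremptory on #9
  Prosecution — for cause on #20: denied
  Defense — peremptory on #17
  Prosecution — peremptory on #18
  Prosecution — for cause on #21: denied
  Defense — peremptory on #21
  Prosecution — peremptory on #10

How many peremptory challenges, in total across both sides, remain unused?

5

Prosecution allotment: 6 base + 1 × 2 alternates = 8. Defense allotment: 6 base + 1 × 2 alternates = 8.
Prosecution peremptories used: #23, #4, #13, #18, #10 — 5 (for-cause on #20, #21 don't count).
Defense peremptories used: #15, #19, #5, #9, #17, #21 — 6 (for-cause on #4, #6, #13, #14 don't count).
Remaining: (8 − 5) + (8 − 6) = 5.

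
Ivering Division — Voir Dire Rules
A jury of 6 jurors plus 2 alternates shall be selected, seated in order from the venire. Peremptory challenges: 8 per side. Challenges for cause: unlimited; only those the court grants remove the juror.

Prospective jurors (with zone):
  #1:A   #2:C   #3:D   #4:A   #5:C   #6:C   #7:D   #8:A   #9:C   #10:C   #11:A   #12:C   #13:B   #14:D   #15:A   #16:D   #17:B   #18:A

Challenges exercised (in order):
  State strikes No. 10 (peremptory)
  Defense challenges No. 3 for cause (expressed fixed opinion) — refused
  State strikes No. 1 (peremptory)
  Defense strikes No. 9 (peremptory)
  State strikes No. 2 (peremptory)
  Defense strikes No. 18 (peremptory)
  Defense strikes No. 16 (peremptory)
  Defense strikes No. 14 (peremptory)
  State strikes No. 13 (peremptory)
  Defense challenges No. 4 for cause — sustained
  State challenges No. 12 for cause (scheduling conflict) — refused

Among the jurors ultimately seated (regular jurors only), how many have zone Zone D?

2

Removed: #1, #2, #4, #9, #10, #13, #14, #16, #18.
Seated jurors 1–6: #3, #5, #6, #7, #8, #11 (alternates #12, #15 not counted).
Of those, in Zone D: #3, #7 → 2.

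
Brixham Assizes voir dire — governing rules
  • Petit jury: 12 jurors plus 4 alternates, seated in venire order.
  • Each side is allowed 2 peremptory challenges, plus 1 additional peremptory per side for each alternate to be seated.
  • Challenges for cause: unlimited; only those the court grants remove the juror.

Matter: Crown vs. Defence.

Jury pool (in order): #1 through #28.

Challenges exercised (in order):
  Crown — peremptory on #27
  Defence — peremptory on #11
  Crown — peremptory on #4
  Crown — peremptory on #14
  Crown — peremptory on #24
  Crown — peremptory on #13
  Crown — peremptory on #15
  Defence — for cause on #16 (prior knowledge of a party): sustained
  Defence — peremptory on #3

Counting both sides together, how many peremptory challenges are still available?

Crown allotment: 2 base + 1 × 4 alternates = 6. Defence allotment: 2 base + 1 × 4 alternates = 6.
Crown peremptories used: #27, #4, #14, #24, #13, #15 — 6.
Defence peremptories used: #11, #3 — 2 (the for-cause on #16 doesn't count).
Remaining: (6 − 6) + (6 − 2) = 4.

4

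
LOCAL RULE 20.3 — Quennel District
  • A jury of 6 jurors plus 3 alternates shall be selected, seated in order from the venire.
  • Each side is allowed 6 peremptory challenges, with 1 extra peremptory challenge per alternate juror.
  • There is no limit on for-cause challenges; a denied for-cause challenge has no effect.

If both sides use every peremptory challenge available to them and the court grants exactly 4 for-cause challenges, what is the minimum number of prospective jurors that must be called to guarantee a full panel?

Seats to fill: 6 + 3 alternates = 9.
Peremptories: 6 + 1×3 = 9 per side × 2 sides = 18.
For-cause removals: 4.
Minimum venire: 9 + 18 + 4 = 31.

31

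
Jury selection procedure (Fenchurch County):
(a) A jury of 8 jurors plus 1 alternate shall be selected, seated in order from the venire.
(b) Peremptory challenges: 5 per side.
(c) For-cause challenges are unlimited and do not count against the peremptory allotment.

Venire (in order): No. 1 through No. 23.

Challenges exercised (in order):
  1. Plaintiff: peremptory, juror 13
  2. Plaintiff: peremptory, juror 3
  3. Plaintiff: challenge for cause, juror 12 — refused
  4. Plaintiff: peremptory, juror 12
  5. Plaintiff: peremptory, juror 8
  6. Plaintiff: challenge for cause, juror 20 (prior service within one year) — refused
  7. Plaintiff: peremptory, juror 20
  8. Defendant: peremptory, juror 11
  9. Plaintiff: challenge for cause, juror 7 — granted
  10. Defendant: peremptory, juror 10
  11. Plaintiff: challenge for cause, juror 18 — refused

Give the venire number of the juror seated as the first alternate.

16

Removed: #3, #7, #8, #10, #11, #12, #13, #20. (#18 stays — for-cause denied.)
Seating in order: seats 1–8 → #1, #2, #4, #5, #6, #9, #14, #15; alternates → #16.
So alternate 1 is #16.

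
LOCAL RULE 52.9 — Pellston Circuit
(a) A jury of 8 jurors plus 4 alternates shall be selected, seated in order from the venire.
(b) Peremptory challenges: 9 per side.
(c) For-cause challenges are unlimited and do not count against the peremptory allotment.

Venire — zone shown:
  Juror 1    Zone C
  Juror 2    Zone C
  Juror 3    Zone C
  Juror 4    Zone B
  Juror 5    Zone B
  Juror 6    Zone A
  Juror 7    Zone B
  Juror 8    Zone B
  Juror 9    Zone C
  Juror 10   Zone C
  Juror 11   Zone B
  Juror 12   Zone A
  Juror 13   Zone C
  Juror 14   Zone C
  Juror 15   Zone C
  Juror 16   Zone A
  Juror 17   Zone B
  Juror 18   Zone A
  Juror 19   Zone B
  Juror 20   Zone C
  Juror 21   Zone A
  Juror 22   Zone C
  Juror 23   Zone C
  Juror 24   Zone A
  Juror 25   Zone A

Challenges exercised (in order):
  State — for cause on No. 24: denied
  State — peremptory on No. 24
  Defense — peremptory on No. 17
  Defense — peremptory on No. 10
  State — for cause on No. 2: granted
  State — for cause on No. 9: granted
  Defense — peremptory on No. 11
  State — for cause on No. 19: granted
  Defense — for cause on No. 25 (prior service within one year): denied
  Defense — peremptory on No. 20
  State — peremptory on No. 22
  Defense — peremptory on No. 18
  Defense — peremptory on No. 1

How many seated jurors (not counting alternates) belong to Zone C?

2

Removed: #1, #2, #9, #10, #11, #17, #18, #19, #20, #22, #24.
Seated jurors 1–8: #3, #4, #5, #6, #7, #8, #12, #13 (alternates #14, #15, #16, #21 not counted).
Of those, in Zone C: #3, #13 → 2.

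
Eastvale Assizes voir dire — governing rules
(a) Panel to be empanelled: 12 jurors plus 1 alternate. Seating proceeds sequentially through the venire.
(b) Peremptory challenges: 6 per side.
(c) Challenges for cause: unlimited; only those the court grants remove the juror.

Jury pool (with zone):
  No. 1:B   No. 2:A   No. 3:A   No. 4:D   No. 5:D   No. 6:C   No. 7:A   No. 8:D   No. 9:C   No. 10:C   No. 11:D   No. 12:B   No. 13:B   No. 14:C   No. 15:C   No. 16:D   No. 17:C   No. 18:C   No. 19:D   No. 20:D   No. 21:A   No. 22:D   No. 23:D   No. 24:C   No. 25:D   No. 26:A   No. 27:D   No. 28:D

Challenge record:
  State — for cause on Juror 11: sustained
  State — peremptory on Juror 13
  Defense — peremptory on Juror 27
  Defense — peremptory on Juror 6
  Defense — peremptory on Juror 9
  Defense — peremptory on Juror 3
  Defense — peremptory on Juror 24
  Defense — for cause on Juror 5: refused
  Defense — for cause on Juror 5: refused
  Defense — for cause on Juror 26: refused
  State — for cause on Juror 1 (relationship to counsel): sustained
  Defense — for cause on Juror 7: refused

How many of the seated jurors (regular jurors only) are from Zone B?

1

Removed: #1, #3, #6, #9, #11, #13, #24, #27.
Seated jurors 1–12: #2, #4, #5, #7, #8, #10, #12, #14, #15, #16, #17, #18 (alternates #19 not counted).
Of those, in Zone B: #12 → 1.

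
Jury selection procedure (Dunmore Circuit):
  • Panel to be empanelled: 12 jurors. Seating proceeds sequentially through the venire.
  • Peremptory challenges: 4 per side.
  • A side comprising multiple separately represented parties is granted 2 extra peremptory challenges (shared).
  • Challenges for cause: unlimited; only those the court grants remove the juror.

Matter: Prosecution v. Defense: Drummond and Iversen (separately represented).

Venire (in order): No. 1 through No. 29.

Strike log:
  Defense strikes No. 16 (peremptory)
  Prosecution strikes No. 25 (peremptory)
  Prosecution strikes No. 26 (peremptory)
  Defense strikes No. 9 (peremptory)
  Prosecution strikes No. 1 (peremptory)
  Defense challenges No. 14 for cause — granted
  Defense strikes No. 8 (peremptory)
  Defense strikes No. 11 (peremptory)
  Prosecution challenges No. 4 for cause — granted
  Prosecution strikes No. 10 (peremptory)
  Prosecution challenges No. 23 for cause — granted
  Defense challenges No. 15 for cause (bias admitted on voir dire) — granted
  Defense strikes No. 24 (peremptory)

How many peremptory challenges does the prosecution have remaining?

0

Prosecution allotment: 4.
Prosecution peremptories used: #25, #26, #1, #10 — 4 (for-cause on #4, #23 don't count).
Remaining: 4 − 4 = 0.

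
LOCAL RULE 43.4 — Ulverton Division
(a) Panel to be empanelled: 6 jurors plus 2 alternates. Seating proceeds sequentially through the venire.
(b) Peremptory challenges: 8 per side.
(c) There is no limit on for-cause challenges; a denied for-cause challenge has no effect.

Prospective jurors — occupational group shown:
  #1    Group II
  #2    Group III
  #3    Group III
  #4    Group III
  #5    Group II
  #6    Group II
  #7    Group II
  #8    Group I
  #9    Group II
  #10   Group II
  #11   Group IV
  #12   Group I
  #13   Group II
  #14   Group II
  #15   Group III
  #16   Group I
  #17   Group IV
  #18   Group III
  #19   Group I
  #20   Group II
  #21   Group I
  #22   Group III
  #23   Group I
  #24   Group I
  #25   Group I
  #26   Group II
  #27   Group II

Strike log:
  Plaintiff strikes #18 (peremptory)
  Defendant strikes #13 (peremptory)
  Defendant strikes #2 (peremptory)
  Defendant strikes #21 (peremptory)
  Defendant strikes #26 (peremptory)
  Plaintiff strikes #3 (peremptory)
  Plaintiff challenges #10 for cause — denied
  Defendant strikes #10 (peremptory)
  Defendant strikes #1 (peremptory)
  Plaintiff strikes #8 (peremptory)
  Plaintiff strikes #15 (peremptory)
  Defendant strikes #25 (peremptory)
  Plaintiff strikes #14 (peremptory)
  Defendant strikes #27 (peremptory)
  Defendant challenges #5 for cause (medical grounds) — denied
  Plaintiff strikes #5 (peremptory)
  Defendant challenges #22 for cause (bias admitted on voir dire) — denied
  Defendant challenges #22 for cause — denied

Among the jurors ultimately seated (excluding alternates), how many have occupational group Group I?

1

Removed: #1, #2, #3, #5, #8, #10, #13, #14, #15, #18, #21, #25, #26, #27.
Seated jurors 1–6: #4, #6, #7, #9, #11, #12 (alternates #16, #17 not counted).
Of those, in Group I: #12 → 1.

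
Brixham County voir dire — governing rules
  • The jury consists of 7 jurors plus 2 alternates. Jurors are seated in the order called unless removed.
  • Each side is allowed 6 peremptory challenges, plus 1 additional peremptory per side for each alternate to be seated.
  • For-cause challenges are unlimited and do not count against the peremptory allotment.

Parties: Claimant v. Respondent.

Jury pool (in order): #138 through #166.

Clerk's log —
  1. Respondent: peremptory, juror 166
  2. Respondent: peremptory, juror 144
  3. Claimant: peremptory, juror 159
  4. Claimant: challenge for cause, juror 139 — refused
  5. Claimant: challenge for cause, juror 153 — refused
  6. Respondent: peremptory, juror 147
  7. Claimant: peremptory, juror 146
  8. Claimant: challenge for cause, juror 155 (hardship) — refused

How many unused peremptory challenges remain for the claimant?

6

Claimant allotment: 6 base + 1 × 2 alternates = 8.
Claimant peremptories used: #159, #146 — 2 (for-cause on #139, #153, #155 don't count).
Remaining: 8 − 2 = 6.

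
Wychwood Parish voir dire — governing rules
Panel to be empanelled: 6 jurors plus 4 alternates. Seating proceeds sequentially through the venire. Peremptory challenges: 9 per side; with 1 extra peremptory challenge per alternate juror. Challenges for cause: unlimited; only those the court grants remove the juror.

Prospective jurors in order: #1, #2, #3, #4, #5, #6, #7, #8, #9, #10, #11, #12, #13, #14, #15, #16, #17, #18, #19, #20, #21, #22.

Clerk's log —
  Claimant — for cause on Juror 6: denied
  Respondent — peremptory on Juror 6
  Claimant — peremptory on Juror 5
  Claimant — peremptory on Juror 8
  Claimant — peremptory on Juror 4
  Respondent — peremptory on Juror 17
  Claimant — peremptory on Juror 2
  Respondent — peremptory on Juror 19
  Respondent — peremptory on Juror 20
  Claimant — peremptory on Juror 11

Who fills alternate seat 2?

Removed: #2, #4, #5, #6, #8, #11, #17, #19, #20.
Filling seats in venire order through position 8: #1, #3, #7, #9, #10, #12, #13, #14.
So alternate 2 is #14.

14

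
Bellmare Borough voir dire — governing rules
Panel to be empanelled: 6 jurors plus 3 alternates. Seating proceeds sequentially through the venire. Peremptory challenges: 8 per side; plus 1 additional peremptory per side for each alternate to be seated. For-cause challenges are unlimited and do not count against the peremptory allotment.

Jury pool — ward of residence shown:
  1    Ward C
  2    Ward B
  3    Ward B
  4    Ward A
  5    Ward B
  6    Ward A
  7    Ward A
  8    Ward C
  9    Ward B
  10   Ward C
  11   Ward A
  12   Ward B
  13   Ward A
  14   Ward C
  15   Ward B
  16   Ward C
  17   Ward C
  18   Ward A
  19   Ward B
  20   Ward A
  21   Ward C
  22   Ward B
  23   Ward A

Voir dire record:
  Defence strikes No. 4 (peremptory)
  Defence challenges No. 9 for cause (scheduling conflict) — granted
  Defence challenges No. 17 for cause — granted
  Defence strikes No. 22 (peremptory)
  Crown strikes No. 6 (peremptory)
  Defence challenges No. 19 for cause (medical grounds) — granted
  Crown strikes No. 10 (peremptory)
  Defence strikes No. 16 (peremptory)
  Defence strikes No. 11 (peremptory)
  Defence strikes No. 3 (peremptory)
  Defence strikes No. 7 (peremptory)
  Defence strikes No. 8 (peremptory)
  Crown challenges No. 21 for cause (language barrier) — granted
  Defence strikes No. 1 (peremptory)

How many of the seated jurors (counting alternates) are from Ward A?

4

Removed: #1, #3, #4, #6, #7, #8, #9, #10, #11, #16, #17, #19, #21, #22.
Seated (9 incl. alternates): #2, #5, #12, #13, #14, #15, #18, #20, #23.
Of those, in Ward A: #13, #18, #20, #23 → 4.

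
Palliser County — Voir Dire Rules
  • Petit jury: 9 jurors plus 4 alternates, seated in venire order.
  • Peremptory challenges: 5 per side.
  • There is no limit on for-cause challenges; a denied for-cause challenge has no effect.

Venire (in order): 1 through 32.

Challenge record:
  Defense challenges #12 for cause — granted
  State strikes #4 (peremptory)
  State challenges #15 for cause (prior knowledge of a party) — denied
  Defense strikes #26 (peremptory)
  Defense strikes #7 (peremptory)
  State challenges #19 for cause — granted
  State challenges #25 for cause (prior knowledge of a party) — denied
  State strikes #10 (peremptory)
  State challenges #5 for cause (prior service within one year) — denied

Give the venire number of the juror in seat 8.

11

Removed: #4, #7, #10, #12, #19, #26. (#5, #15, #25 stay — for-cause denied.)
Filling seats in venire order through position 8: #1, #2, #3, #5, #6, #8, #9, #11.
So seat 8 is #11.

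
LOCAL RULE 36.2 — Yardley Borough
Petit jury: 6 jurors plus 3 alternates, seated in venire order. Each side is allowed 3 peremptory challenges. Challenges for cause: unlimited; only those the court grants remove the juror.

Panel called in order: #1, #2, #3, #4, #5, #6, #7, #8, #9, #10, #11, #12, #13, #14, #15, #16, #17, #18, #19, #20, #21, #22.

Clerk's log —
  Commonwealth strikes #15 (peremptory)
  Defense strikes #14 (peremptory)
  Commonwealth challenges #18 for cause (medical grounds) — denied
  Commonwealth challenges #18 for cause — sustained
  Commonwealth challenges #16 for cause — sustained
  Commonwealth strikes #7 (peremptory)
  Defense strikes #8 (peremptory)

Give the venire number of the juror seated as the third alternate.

11

Removed: #7, #8, #14, #15, #16, #18.
Seating in order: seats 1–6 → #1, #2, #3, #4, #5, #6; alternates → #9, #10, #11.
So alternate 3 is #11.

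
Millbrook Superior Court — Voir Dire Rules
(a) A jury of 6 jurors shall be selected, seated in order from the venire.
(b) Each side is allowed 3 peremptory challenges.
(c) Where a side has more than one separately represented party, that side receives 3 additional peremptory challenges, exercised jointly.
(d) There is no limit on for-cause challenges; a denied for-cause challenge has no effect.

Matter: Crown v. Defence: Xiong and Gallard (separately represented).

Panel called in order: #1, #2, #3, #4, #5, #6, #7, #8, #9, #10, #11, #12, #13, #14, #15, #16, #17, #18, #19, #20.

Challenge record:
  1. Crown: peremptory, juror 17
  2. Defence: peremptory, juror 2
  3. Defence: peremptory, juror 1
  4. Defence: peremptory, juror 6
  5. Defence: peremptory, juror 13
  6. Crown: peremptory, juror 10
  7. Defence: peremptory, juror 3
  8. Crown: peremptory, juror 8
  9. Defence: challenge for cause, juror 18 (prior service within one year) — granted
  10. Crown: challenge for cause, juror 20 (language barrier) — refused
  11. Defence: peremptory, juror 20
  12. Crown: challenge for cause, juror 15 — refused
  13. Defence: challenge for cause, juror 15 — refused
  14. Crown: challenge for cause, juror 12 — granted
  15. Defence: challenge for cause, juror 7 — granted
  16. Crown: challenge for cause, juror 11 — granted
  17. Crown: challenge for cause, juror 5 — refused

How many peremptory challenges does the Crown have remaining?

0

Crown allotment: 3.
Crown peremptories used: #17, #10, #8 — 3 (for-cause on #20, #15, #12, #11, #5 don't count).
Remaining: 3 − 3 = 0.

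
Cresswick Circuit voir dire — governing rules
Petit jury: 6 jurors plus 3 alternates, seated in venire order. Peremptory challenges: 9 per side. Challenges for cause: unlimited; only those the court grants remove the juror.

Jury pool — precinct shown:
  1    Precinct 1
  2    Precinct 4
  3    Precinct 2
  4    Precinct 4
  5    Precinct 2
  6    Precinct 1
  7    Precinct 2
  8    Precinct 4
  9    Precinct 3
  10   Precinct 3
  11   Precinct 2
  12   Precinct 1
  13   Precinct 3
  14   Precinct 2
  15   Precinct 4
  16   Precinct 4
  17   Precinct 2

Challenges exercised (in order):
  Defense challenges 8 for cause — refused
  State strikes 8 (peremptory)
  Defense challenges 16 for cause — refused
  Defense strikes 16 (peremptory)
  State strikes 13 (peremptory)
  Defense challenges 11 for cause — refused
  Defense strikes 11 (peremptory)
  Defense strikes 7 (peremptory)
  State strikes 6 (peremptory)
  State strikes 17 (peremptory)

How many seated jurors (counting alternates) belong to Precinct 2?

Removed: #6, #7, #8, #11, #13, #16, #17.
Seated (9 incl. alternates): #1, #2, #3, #4, #5, #9, #10, #12, #14.
Of those, in Precinct 2: #3, #5, #14 → 3.

3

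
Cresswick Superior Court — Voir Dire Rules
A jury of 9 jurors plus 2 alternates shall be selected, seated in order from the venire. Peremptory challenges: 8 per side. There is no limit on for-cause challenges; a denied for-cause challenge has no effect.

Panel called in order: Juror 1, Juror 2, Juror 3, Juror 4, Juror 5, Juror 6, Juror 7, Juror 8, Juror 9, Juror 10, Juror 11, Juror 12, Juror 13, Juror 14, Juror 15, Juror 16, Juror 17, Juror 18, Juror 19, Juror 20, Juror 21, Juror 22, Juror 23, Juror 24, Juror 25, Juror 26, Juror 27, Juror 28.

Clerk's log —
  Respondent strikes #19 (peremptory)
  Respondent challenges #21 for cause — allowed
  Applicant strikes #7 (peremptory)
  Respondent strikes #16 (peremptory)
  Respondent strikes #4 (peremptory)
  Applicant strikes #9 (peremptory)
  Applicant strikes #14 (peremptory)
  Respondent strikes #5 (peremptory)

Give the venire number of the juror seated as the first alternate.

Removed: #4, #5, #7, #9, #14, #16, #19, #21.
Seating in order: seats 1–9 → #1, #2, #3, #6, #8, #10, #11, #12, #13; alternates → #15, #17.
So alternate 1 is #15.

15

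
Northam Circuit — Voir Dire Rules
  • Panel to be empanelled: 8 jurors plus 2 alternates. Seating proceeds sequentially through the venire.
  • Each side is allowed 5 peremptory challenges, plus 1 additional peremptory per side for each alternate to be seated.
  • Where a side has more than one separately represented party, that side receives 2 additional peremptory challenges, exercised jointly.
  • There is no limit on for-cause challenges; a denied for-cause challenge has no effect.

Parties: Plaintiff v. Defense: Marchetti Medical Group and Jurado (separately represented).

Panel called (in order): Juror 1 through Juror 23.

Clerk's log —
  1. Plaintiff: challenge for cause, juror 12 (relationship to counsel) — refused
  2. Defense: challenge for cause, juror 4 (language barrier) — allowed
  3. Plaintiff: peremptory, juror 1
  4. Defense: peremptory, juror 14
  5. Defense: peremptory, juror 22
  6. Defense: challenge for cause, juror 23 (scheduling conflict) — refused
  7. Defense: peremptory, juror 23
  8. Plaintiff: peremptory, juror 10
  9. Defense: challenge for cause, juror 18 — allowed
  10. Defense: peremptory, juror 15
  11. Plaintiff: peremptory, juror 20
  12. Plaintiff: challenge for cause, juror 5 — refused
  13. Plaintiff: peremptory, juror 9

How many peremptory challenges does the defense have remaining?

5

Defense allotment: 5 base + 1 × 2 alternates + 2 multi-party = 9.
Defense peremptories used: #14, #22, #23, #15 — 4 (for-cause on #4, #23, #18 don't count).
Remaining: 9 − 4 = 5.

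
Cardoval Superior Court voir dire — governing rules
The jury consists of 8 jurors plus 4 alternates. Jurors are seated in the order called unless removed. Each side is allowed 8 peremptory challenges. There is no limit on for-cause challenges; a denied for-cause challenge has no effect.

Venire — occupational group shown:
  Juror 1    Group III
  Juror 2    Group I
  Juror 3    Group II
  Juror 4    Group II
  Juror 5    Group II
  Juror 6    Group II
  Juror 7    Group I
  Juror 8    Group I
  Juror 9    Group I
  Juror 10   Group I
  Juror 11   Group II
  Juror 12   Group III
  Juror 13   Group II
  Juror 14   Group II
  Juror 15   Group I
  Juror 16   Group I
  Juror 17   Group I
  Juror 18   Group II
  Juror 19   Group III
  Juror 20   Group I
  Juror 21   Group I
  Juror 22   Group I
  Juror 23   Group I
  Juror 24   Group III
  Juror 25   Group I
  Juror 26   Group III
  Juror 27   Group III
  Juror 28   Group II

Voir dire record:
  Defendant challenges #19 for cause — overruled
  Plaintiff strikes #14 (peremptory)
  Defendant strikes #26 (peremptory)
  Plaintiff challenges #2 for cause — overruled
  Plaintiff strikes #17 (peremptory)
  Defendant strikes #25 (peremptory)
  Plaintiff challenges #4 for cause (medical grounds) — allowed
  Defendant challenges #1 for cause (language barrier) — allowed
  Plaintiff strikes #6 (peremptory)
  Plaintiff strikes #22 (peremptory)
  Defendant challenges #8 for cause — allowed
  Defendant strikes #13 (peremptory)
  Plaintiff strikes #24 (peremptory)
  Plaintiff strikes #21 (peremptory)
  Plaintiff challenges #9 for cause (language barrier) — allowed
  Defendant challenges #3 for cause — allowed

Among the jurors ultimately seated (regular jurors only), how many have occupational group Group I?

Removed: #1, #3, #4, #6, #8, #9, #13, #14, #17, #21, #22, #24, #25, #26.
Seated jurors 1–8: #2, #5, #7, #10, #11, #12, #15, #16 (alternates #18, #19, #20, #23 not counted).
Of those, in Group I: #2, #7, #10, #15, #16 → 5.

5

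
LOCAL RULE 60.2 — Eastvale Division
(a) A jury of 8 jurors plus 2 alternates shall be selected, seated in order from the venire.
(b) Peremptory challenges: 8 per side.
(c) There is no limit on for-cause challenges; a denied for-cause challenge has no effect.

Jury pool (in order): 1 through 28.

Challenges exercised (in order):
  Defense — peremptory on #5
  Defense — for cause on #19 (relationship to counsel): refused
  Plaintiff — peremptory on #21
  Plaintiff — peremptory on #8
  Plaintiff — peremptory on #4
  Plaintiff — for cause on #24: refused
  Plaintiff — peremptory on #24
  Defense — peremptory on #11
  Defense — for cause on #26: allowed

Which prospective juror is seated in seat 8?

Removed: #4, #5, #8, #11, #21, #24, #26. (#19 stays — for-cause denied.)
Filling seats in venire order through position 8: #1, #2, #3, #6, #7, #9, #10, #12.
So seat 8 is #12.

12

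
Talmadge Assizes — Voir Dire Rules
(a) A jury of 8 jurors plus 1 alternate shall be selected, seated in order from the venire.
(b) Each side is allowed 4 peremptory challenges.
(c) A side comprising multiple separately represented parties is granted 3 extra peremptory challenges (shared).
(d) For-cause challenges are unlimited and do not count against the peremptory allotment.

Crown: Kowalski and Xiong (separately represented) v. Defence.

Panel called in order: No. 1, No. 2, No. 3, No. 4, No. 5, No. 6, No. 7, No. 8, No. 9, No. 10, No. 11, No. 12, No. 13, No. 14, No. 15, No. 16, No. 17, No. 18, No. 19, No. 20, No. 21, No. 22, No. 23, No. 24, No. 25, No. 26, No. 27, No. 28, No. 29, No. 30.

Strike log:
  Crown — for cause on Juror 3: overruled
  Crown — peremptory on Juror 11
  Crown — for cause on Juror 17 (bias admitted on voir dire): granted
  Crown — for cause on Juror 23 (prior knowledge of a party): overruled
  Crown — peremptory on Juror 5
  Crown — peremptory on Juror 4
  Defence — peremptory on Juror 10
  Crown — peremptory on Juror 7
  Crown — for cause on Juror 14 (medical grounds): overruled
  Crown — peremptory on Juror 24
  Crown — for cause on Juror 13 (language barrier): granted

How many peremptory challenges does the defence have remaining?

Defence allotment: 4.
Defence peremptories used: #10 — 1.
Remaining: 4 − 1 = 3.

3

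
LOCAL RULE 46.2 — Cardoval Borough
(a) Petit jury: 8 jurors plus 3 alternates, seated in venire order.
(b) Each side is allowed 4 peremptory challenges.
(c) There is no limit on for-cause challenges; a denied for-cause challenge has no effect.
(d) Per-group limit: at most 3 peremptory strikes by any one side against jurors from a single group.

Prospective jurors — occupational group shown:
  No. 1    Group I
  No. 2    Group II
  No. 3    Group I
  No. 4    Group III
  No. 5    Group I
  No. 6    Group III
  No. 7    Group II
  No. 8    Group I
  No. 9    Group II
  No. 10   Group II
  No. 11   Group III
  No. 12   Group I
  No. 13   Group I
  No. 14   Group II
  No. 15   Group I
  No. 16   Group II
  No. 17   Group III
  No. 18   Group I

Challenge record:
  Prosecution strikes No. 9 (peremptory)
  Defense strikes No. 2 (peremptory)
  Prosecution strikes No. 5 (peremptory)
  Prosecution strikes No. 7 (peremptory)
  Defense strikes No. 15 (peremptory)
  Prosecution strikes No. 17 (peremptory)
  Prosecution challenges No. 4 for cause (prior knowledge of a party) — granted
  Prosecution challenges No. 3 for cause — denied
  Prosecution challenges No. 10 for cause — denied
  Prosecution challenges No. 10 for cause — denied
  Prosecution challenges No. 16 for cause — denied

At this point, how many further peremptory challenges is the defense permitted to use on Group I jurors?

Defense peremptories so far: #2, #15 — 2 of 4 used, 2 left overall.
Against Group I: #15 — 1 used; per-group cap 3 leaves 2.
Binding limit: min(2, 2) = 2.

2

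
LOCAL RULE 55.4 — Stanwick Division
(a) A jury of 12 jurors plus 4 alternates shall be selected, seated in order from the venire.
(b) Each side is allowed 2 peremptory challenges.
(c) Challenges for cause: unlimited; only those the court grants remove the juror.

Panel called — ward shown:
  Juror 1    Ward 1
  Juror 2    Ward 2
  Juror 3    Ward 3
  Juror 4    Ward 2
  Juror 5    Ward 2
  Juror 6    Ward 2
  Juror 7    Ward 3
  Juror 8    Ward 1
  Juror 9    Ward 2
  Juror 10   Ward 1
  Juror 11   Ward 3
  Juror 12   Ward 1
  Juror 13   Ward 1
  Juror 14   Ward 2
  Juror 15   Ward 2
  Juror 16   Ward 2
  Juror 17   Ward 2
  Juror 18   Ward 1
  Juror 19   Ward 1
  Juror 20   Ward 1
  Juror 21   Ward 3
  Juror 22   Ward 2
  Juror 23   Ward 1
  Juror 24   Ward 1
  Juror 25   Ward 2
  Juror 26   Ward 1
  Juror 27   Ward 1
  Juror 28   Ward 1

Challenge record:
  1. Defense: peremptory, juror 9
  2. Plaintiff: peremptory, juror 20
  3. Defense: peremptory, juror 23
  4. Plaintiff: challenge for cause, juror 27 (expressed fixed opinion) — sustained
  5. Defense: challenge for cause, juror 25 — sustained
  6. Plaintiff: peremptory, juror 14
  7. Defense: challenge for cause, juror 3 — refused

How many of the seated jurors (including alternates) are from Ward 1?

6

Removed: #9, #14, #20, #23, #25, #27.
Seated (16 incl. alternates): #1, #2, #3, #4, #5, #6, #7, #8, #10, #11, #12, #13, #15, #16, #17, #18.
Of those, in Ward 1: #1, #8, #10, #12, #13, #18 → 6.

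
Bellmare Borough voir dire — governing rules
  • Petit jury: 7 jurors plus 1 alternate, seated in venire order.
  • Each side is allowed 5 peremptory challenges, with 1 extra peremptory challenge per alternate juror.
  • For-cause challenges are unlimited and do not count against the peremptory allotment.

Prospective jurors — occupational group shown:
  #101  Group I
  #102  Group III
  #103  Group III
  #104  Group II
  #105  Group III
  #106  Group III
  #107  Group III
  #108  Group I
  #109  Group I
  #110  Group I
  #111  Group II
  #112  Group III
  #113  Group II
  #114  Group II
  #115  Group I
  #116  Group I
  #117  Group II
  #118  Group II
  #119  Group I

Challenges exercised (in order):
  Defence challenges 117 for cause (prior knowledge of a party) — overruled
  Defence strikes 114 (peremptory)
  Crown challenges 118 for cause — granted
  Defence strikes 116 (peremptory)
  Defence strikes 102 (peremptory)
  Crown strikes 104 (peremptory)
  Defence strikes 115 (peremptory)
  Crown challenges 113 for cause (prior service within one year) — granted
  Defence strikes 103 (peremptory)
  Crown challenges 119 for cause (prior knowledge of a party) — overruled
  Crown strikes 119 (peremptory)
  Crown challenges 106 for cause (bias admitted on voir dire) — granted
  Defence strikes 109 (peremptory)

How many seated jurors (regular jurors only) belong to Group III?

3

Removed: #102, #103, #104, #106, #109, #113, #114, #115, #116, #118, #119.
Seated jurors 1–7: #101, #105, #107, #108, #110, #111, #112 (alternates #117 not counted).
Of those, in Group III: #105, #107, #112 → 3.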